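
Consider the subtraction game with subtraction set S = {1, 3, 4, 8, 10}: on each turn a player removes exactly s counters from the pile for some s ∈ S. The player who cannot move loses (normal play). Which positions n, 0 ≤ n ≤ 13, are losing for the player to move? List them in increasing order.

0, 2, 7, 9

G(0) = 0
G(1) = mex{0} = 1
G(2) = mex{1} = 0
G(3) = mex{0,0} = 1
G(4) = mex{1,1,0} = 2
G(5) = mex{2,0,1} = 3
G(6) = mex{3,1,0} = 2
G(7) = mex{2,2,1} = 0
G(8) = mex{0,3,2,0} = 1
G(9) = mex{1,2,3,1} = 0
G(10) = mex{0,0,2,0,0} = 1
G(11) = mex{1,1,0,1,1} = 2
G(12) = mex{2,0,1,2,0} = 3
G(13) = mex{3,1,0,3,1} = 2
P-positions are exactly the n with G(n) = 0.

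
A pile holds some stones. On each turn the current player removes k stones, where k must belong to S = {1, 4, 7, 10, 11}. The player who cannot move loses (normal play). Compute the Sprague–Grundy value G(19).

3

n :  0  1  2  3  4  5  6  7  8  9 10 11 12 13 14 15 16 17 18 19
G :  0  1  0  1  2  0  1  2  0  1  2  3  2  3  0  1  3  0  1  3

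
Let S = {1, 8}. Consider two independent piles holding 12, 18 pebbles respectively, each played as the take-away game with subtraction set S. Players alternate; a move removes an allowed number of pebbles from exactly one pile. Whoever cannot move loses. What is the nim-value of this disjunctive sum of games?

All piles use S = {1, 8}:
n :  0  1  2  3  4  5  6  7  8  9 10 11 12 13 14 15 16 17 18
G :  0  1  0  1  0  1  0  1  2  0  1  0  1  0  1  0  1  2  0
Pile A: G(12) = 1.
Pile B: G(18) = 0.
Combined Grundy value = 1 ⊕ 0 = 1.

1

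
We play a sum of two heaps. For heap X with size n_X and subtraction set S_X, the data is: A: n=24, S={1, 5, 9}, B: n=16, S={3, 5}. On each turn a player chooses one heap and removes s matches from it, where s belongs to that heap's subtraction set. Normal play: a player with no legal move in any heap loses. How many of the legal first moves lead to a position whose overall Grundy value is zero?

Heap A, S = {1, 5, 9}:
G(0) = 0
G(1) = mex{0} = 1
G(2) = mex{1} = 0
G(3) = mex{0} = 1
G(4) = mex{1} = 0
G(5) = mex{0,0} = 1
G(6) = mex{1,1} = 0
G(7) = mex{0,0} = 1
G(8) = mex{1,1} = 0
G(9) = mex{0,0,0} = 1
G(10) = mex{1,1,1} = 0
G(11) = mex{0,0,0} = 1
G(12) = mex{1,1,1} = 0
G(13) = mex{0,0,0} = 1
G(14) = mex{1,1,1} = 0
G(15) = mex{0,0,0} = 1
G(16) = mex{1,1,1} = 0
G(17) = mex{0,0,0} = 1
G(18) = mex{1,1,1} = 0
G(19) = mex{0,0,0} = 1
G(20) = mex{1,1,1} = 0
G(21) = mex{0,0,0} = 1
G(22) = mex{1,1,1} = 0
G(23) = mex{0,0,0} = 1
G(24) = mex{1,1,1} = 0
G_A(24) = 0.
Heap B, S = {3, 5}:
G(0) = 0
G(1) = mex{} = 0
G(2) = mex{} = 0
G(3) = mex{0} = 1
G(4) = mex{0} = 1
G(5) = mex{0,0} = 1
G(6) = mex{1,0} = 2
G(7) = mex{1,0} = 2
G(8) = mex{1,1} = 0
G(9) = mex{2,1} = 0
G(10) = mex{2,1} = 0
G(11) = mex{0,2} = 1
G(12) = mex{0,2} = 1
G(13) = mex{0,0} = 1
G(14) = mex{1,0} = 2
G(15) = mex{1,0} = 2
G(16) = mex{1,1} = 0
G_B(16) = 0.
Combined Grundy value = 0 ⊕ 0 = 0.
A winning move leaves total XOR = 0, i.e. changes one component's Grundy value g to g ⊕ X where X is the current total.
Heap A: target g' = 0⊕0 = 0, but every legal move changes the Grundy value (mex property), so 0 moves.
Heap B: target g' = 0⊕0 = 0, but every legal move changes the Grundy value (mex property), so 0 moves.

0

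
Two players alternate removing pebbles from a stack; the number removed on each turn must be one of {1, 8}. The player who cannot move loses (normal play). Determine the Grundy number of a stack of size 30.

1

G(0) = 0
G(1) = mex{0} = 1
G(2) = mex{1} = 0
G(3) = mex{0} = 1
G(4) = mex{1} = 0
G(5) = mex{0} = 1
G(6) = mex{1} = 0
G(7) = mex{0} = 1
G(8) = mex{1,0} = 2
G(9) = mex{2,1} = 0
G(10) = mex{0,0} = 1
G(11) = mex{1,1} = 0
G(12) = mex{0,0} = 1
G(13) = mex{1,1} = 0
G(14) = mex{0,0} = 1
G(15) = mex{1,1} = 0
G(16) = mex{0,2} = 1
G(17) = mex{1,0} = 2
G(18) = mex{2,1} = 0
G(19) = mex{0,0} = 1
G(20) = mex{1,1} = 0
G(21) = mex{0,0} = 1
G(22) = mex{1,1} = 0
G(23) = mex{0,0} = 1
G(24) = mex{1,1} = 0
G(25) = mex{0,2} = 1
G(26) = mex{1,0} = 2
G(27) = mex{2,1} = 0
G(28) = mex{0,0} = 1
G(29) = mex{1,1} = 0
G(30) = mex{0,0} = 1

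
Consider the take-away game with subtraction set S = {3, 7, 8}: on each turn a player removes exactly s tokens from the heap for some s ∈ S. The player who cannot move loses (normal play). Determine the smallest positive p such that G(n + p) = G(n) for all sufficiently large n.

G(0) = 0
G(1) = mex{} = 0
G(2) = mex{} = 0
G(3) = mex{0} = 1
G(4) = mex{0} = 1
G(5) = mex{0} = 1
G(6) = mex{1} = 0
G(7) = mex{1,0} = 2
G(8) = mex{1,0,0} = 2
G(9) = mex{0,0,0} = 1
G(10) = mex{2,1,0} = 3
G(11) = mex{2,1,1} = 0
G(12) = mex{1,1,1} = 0
G(13) = mex{3,0,1} = 2
G(14) = mex{0,2,0} = 1
G(15) = mex{0,2,2} = 1
G(16) = mex{2,1,2} = 0
G(17) = mex{1,3,1} = 0
G(18) = mex{1,0,3} = 2
G(19) = mex{0,0,0} = 1
G(20) = mex{0,2,0} = 1
G(21) = mex{2,1,2} = 0
G(22) = mex{1,1,1} = 0
G(23) = mex{1,0,1} = 2
G(24) = mex{0,0,0} = 1
G(25) = mex{0,2,0} = 1
From n = 11 onward G(n+5) = G(n); since this holds over max(S) = 8 consecutive positions the period is 5 (pre-period 11).

5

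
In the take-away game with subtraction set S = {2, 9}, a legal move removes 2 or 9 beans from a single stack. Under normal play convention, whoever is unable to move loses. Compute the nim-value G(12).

0

G(0) = 0
G(1) = mex{} = 0
G(2) = mex{0} = 1
G(3) = mex{0} = 1
G(4) = mex{1} = 0
G(5) = mex{1} = 0
G(6) = mex{0} = 1
G(7) = mex{0} = 1
G(8) = mex{1} = 0
G(9) = mex{1,0} = 2
G(10) = mex{0,0} = 1
G(11) = mex{2,1} = 0
G(12) = mex{1,1} = 0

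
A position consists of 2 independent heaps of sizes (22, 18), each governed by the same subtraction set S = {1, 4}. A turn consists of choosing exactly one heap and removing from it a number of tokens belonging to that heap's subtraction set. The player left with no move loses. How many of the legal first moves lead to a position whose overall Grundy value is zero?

All heaps use S = {1, 4}:
n :  0  1  2  3  4  5  6  7  8  9 10 11 12 13 14 15 16 17 18 19 20 21 22
G :  0  1  0  1  2  0  1  0  1  2  0  1  0  1  2  0  1  0  1  2  0  1  0
Heap A: G(22) = 0.
Heap B: G(18) = 1.
Combined Grundy value = 0 ⊕ 1 = 1.
A winning move leaves total XOR = 0, i.e. changes one component's Grundy value g to g ⊕ X where X is the current total.
Heap A: need g' = 0⊕1 = 1. Options: 22−1→G=1, 22−4→G=1. Hits: 2.
Heap B: need g' = 1⊕1 = 0. Options: 18−1→G=0, 18−4→G=2. Hits: 1.

3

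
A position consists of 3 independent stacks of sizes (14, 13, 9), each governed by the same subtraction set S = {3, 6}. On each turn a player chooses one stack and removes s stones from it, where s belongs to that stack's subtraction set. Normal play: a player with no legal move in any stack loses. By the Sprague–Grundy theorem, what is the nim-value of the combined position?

0

All stacks use S = {3, 6}:
n :  0  1  2  3  4  5  6  7  8  9 10 11 12 13 14
G :  0  0  0  1  1  1  2  2  2  0  0  0  1  1  1
Stack A: G(14) = 1.
Stack B: G(13) = 1.
Stack C: G(9) = 0.
Combined Grundy value = 1 ⊕ 1 ⊕ 0 = 0.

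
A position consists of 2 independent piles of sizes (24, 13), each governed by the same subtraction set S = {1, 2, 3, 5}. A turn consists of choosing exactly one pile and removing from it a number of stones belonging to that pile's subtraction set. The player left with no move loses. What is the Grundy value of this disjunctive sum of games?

1

All piles use S = {1, 2, 3, 5}:
n :  0  1  2  3  4  5  6  7  8  9 10 11 12 13 14 15 16 17 18 19 20 21 22 23 24
G :  0  1  2  3  0  1  2  3  0  1  2  3  0  1  2  3  0  1  2  3  0  1  2  3  0
Pile A: G(24) = 0.
Pile B: G(13) = 1.
Combined Grundy value = 0 ⊕ 1 = 1.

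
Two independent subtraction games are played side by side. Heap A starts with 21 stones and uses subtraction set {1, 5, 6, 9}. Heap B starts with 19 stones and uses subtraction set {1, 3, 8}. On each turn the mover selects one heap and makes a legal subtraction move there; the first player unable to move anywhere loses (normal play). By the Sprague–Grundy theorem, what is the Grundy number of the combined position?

1

Heap A, S = {1, 5, 6, 9}:
n :  0  1  2  3  4  5  6  7  8  9 10 11 12 13 14 15 16 17 18 19 20 21
G :  0  1  0  1  0  1  2  3  2  3  2  3  0  1  0  1  0  1  2  3  2  3
G_A(21) = 3.
Heap B, S = {1, 3, 8}:
G(0) = 0
G(1) = mex{0} = 1
G(2) = mex{1} = 0
G(3) = mex{0,0} = 1
G(4) = mex{1,1} = 0
G(5) = mex{0,0} = 1
G(6) = mex{1,1} = 0
G(7) = mex{0,0} = 1
G(8) = mex{1,1,0} = 2
G(9) = mex{2,0,1} = 3
G(10) = mex{3,1,0} = 2
G(11) = mex{2,2,1} = 0
G(12) = mex{0,3,0} = 1
G(13) = mex{1,2,1} = 0
G(14) = mex{0,0,0} = 1
G(15) = mex{1,1,1} = 0
G(16) = mex{0,0,2} = 1
G(17) = mex{1,1,3} = 0
G(18) = mex{0,0,2} = 1
G(19) = mex{1,1,0} = 2
G_B(19) = 2.
Combined Grundy value = 3 ⊕ 2 = 1.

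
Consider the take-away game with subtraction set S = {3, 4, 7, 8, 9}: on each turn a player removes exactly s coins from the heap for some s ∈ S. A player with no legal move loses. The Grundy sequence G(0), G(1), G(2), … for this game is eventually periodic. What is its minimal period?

G(0) = 0
G(1) = mex{} = 0
G(2) = mex{} = 0
G(3) = mex{0} = 1
G(4) = mex{0,0} = 1
G(5) = mex{0,0} = 1
G(6) = mex{1,0} = 2
G(7) = mex{1,1,0} = 2
G(8) = mex{1,1,0,0} = 2
G(9) = mex{2,1,0,0,0} = 3
G(10) = mex{2,2,1,0,0} = 3
G(11) = mex{2,2,1,1,0} = 3
G(12) = mex{3,2,1,1,1} = 0
G(13) = mex{3,3,2,1,1} = 0
G(14) = mex{3,3,2,2,1} = 0
G(15) = mex{0,3,2,2,2} = 1
G(16) = mex{0,0,3,2,2} = 1
G(17) = mex{0,0,3,3,2} = 1
G(18) = mex{1,0,3,3,3} = 2
G(19) = mex{1,1,0,3,3} = 2
G(20) = mex{1,1,0,0,3} = 2
G(21) = mex{2,1,0,0,0} = 3
G(22) = mex{2,2,1,0,0} = 3
G(23) = mex{2,2,1,1,0} = 3
G(24) = mex{3,2,1,1,1} = 0
G(25) = mex{3,3,2,1,1} = 0
G(n+12) = G(n) holds for n = 0,…,8 (a full window of length max(S) = 9), so the sequence is purely periodic with period 12.

12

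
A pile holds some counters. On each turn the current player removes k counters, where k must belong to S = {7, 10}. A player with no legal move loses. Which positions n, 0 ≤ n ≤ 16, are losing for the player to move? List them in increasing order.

n :  0  1  2  3  4  5  6  7  8  9 10 11 12 13 14 15 16
G :  0  0  0  0  0  0  0  1  1  1  1  1  1  1  2  2  2
P-positions are exactly the n with G(n) = 0.

0, 1, 2, 3, 4, 5, 6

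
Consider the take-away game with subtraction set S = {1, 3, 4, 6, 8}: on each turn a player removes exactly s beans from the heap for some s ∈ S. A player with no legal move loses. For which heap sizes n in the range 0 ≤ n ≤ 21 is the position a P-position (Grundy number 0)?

0, 2, 7, 9, 14, 16, 21

n :  0  1  2  3  4  5  6  7  8  9 10 11 12 13 14 15 16 17 18 19 20 21
G :  0  1  0  1  2  3  2  0  1  0  1  2  3  2  0  1  0  1  2  3  2  0
P-positions are exactly the n with G(n) = 0.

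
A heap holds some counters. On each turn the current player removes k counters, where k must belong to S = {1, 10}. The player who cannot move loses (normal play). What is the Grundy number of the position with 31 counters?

n :  0  1  2  3  4  5  6  7  8  9 10 11 12 13 14 15 16 17 18 19 20 21 22 23 24 25 26 27 28 29 30 31
G :  0  1  0  1  0  1  0  1  0  1  2  0  1  0  1  0  1  0  1  0  1  2  0  1  0  1  0  1  0  1  0  1

1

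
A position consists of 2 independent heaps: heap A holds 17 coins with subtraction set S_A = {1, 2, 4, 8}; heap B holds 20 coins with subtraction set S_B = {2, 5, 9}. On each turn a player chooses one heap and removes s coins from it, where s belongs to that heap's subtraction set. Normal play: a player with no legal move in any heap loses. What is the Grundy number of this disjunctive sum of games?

Heap A, S = {1, 2, 4, 8}:
n :  0  1  2  3  4  5  6  7  8  9 10 11 12 13 14 15 16 17
G :  0  1  2  0  1  2  0  1  2  0  1  2  0  1  2  0  1  2
G_A(17) = 2.
Heap B, S = {2, 5, 9}:
n :  0  1  2  3  4  5  6  7  8  9 10 11 12 13 14 15 16 17 18 19 20
G :  0  0  1  1  0  2  1  0  0  1  1  0  2  1  0  0  1  1  0  2  1
G_B(20) = 1.
Combined Grundy value = 2 ⊕ 1 = 3.

3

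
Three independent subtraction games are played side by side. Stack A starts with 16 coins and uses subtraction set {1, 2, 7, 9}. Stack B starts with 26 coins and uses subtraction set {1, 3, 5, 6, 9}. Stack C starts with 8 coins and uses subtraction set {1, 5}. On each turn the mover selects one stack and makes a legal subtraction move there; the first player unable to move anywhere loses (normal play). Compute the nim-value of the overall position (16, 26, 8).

2

Stack A, S = {1, 2, 7, 9}:
G(0) = 0
G(1) = mex{0} = 1
G(2) = mex{1,0} = 2
G(3) = mex{2,1} = 0
G(4) = mex{0,2} = 1
G(5) = mex{1,0} = 2
G(6) = mex{2,1} = 0
G(7) = mex{0,2,0} = 1
G(8) = mex{1,0,1} = 2
G(9) = mex{2,1,2,0} = 3
G(10) = mex{3,2,0,1} = 4
G(11) = mex{4,3,1,2} = 0
G(12) = mex{0,4,2,0} = 1
G(13) = mex{1,0,0,1} = 2
G(14) = mex{2,1,1,2} = 0
G(15) = mex{0,2,2,0} = 1
G(16) = mex{1,0,3,1} = 2
G_A(16) = 2.
Stack B, S = {1, 3, 5, 6, 9}:
n :  0  1  2  3  4  5  6  7  8  9 10 11 12 13 14 15 16 17 18 19 20 21 22 23 24 25 26
G :  0  1  0  1  0  1  2  3  2  3  2  3  0  1  0  1  0  1  2  3  2  3  2  3  0  1  0
G_B(26) = 0.
Stack C, S = {1, 5}:
n : 0 1 2 3 4 5 6 7 8
G : 0 1 0 1 0 1 0 1 0
G_C(8) = 0.
Combined Grundy value = 2 ⊕ 0 ⊕ 0 = 2.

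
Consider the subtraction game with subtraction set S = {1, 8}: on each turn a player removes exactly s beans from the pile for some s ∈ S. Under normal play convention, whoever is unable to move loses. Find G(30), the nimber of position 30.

1

G(0) = 0
G(1) = mex{0} = 1
G(2) = mex{1} = 0
G(3) = mex{0} = 1
G(4) = mex{1} = 0
G(5) = mex{0} = 1
G(6) = mex{1} = 0
G(7) = mex{0} = 1
G(8) = mex{1,0} = 2
G(9) = mex{2,1} = 0
G(10) = mex{0,0} = 1
G(11) = mex{1,1} = 0
G(12) = mex{0,0} = 1
G(13) = mex{1,1} = 0
G(14) = mex{0,0} = 1
G(15) = mex{1,1} = 0
G(16) = mex{0,2} = 1
G(17) = mex{1,0} = 2
G(18) = mex{2,1} = 0
G(19) = mex{0,0} = 1
G(20) = mex{1,1} = 0
G(21) = mex{0,0} = 1
G(22) = mex{1,1} = 0
G(23) = mex{0,0} = 1
G(24) = mex{1,1} = 0
G(25) = mex{0,2} = 1
G(26) = mex{1,0} = 2
G(27) = mex{2,1} = 0
G(28) = mex{0,0} = 1
G(29) = mex{1,1} = 0
G(30) = mex{0,0} = 1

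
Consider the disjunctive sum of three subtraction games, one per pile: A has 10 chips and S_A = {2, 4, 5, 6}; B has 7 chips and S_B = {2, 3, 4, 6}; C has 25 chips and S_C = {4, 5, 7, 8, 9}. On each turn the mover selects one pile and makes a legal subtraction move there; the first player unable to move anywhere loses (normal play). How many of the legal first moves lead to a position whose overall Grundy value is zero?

Pile A, S = {2, 4, 5, 6}:
n :  0  1  2  3  4  5  6  7  8  9 10
G :  0  0  1  1  2  2  3  3  0  0  1
G_A(10) = 1.
Pile B, S = {2, 3, 4, 6}:
n : 0 1 2 3 4 5 6 7
G : 0 0 1 1 2 2 3 3
G_B(7) = 3.
Pile C, S = {4, 5, 7, 8, 9}:
n :  0  1  2  3  4  5  6  7  8  9 10 11 12 13 14 15 16 17 18 19 20 21 22 23 24 25
G :  0  0  0  0  1  1  1  1  2  2  2  2  3  0  0  0  0  1  1  1  1  2  2  2  2  3
G_C(25) = 3.
Combined Grundy value = 1 ⊕ 3 ⊕ 3 = 1.
A winning move leaves total XOR = 0, i.e. changes one component's Grundy value g to g ⊕ X where X is the current total.
Pile A: need g' = 1⊕1 = 0. Options: 10−2→G=0, 10−4→G=3, 10−5→G=2, 10−6→G=2. Hits: 1.
Pile B: need g' = 3⊕1 = 2. Options: 7−2→G=2, 7−3→G=2, 7−4→G=1, 7−6→G=0. Hits: 2.
Pile C: need g' = 3⊕1 = 2. Options: 25−4→G=2, 25−5→G=1, 25−7→G=1, 25−8→G=1, 25−9→G=0. Hits: 1.

4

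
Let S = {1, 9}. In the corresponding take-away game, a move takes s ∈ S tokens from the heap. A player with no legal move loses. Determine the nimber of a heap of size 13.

1

n :  0  1  2  3  4  5  6  7  8  9 10 11 12 13
G :  0  1  0  1  0  1  0  1  0  1  0  1  0  1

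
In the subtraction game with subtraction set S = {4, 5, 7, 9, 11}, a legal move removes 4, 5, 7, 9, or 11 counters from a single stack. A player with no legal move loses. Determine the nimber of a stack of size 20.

G(0) = 0
G(1) = mex{} = 0
G(2) = mex{} = 0
G(3) = mex{} = 0
G(4) = mex{0} = 1
G(5) = mex{0,0} = 1
G(6) = mex{0,0} = 1
G(7) = mex{0,0,0} = 1
G(8) = mex{1,0,0} = 2
G(9) = mex{1,1,0,0} = 2
G(10) = mex{1,1,0,0} = 2
G(11) = mex{1,1,1,0,0} = 2
G(12) = mex{2,1,1,0,0} = 3
G(13) = mex{2,2,1,1,0} = 3
G(14) = mex{2,2,1,1,0} = 3
G(15) = mex{2,2,2,1,1} = 0
G(16) = mex{3,2,2,1,1} = 0
G(17) = mex{3,3,2,2,1} = 0
G(18) = mex{3,3,2,2,1} = 0
G(19) = mex{0,3,3,2,2} = 1
G(20) = mex{0,0,3,2,2} = 1

1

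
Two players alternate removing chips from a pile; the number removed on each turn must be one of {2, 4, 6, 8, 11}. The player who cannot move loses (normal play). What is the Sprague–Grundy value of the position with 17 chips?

G(0) = 0
G(1) = mex{} = 0
G(2) = mex{0} = 1
G(3) = mex{0} = 1
G(4) = mex{1,0} = 2
G(5) = mex{1,0} = 2
G(6) = mex{2,1,0} = 3
G(7) = mex{2,1,0} = 3
G(8) = mex{3,2,1,0} = 4
G(9) = mex{3,2,1,0} = 4
G(10) = mex{4,3,2,1} = 0
G(11) = mex{4,3,2,1,0} = 5
G(12) = mex{0,4,3,2,0} = 1
G(13) = mex{5,4,3,2,1} = 0
G(14) = mex{1,0,4,3,1} = 2
G(15) = mex{0,5,4,3,2} = 1
G(16) = mex{2,1,0,4,2} = 3
G(17) = mex{1,0,5,4,3} = 2

2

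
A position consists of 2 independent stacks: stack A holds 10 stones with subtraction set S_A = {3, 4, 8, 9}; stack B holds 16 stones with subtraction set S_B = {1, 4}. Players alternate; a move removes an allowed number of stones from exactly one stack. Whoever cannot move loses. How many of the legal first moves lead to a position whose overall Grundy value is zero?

0

Stack A, S = {3, 4, 8, 9}:
G(0) = 0
G(1) = mex{} = 0
G(2) = mex{} = 0
G(3) = mex{0} = 1
G(4) = mex{0,0} = 1
G(5) = mex{0,0} = 1
G(6) = mex{1,0} = 2
G(7) = mex{1,1} = 0
G(8) = mex{1,1,0} = 2
G(9) = mex{2,1,0,0} = 3
G(10) = mex{0,2,0,0} = 1
G_A(10) = 1.
Stack B, S = {1, 4}:
G(0) = 0
G(1) = mex{0} = 1
G(2) = mex{1} = 0
G(3) = mex{0} = 1
G(4) = mex{1,0} = 2
G(5) = mex{2,1} = 0
G(6) = mex{0,0} = 1
G(7) = mex{1,1} = 0
G(8) = mex{0,2} = 1
G(9) = mex{1,0} = 2
G(10) = mex{2,1} = 0
G(11) = mex{0,0} = 1
G(12) = mex{1,1} = 0
G(13) = mex{0,2} = 1
G(14) = mex{1,0} = 2
G(15) = mex{2,1} = 0
G(16) = mex{0,0} = 1
G_B(16) = 1.
Combined Grundy value = 1 ⊕ 1 = 0.
A winning move leaves total XOR = 0, i.e. changes one component's Grundy value g to g ⊕ X where X is the current total.
Stack A: target g' = 1⊕0 = 1, but every legal move changes the Grundy value (mex property), so 0 moves.
Stack B: target g' = 1⊕0 = 1, but every legal move changes the Grundy value (mex property), so 0 moves.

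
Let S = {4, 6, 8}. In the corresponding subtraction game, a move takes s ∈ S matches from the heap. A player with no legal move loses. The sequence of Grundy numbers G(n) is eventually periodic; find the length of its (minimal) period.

12

n :  0  1  2  3  4  5  6  7  8  9 10 11 12 13 14 15 16 17 18 19 20 21 22 23 24 25
G :  0  0  0  0  1  1  1  1  2  2  2  2  0  0  0  0  1  1  1  1  2  2  2  2  0  0
G(n+12) = G(n) holds for n = 0,…,7 (a full window of length max(S) = 8), so the sequence is purely periodic with period 12.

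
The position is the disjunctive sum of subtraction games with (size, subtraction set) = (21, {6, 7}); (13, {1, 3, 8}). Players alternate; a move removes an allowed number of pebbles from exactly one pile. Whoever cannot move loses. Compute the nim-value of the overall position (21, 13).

Pile A, S = {6, 7}:
G(0) = 0
G(1) = mex{} = 0
G(2) = mex{} = 0
G(3) = mex{} = 0
G(4) = mex{} = 0
G(5) = mex{} = 0
G(6) = mex{0} = 1
G(7) = mex{0,0} = 1
G(8) = mex{0,0} = 1
G(9) = mex{0,0} = 1
G(10) = mex{0,0} = 1
G(11) = mex{0,0} = 1
G(12) = mex{1,0} = 2
G(13) = mex{1,1} = 0
G(14) = mex{1,1} = 0
G(15) = mex{1,1} = 0
G(16) = mex{1,1} = 0
G(17) = mex{1,1} = 0
G(18) = mex{2,1} = 0
G(19) = mex{0,2} = 1
G(20) = mex{0,0} = 1
G(21) = mex{0,0} = 1
G_A(21) = 1.
Pile B, S = {1, 3, 8}:
n :  0  1  2  3  4  5  6  7  8  9 10 11 12 13
G :  0  1  0  1  0  1  0  1  2  3  2  0  1  0
G_B(13) = 0.
Combined Grundy value = 1 ⊕ 0 = 1.

1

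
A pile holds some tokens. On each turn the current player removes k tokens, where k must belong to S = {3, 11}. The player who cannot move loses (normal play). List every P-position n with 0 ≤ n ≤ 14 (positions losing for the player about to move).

G(0) = 0
G(1) = mex{} = 0
G(2) = mex{} = 0
G(3) = mex{0} = 1
G(4) = mex{0} = 1
G(5) = mex{0} = 1
G(6) = mex{1} = 0
G(7) = mex{1} = 0
G(8) = mex{1} = 0
G(9) = mex{0} = 1
G(10) = mex{0} = 1
G(11) = mex{0,0} = 1
G(12) = mex{1,0} = 2
G(13) = mex{1,0} = 2
G(14) = mex{1,1} = 0
P-positions are exactly the n with G(n) = 0.

0, 1, 2, 6, 7, 8, 14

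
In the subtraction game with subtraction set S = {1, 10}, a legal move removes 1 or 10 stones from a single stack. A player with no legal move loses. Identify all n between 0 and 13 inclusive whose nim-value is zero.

0, 2, 4, 6, 8, 11, 13

G(0) = 0
G(1) = mex{0} = 1
G(2) = mex{1} = 0
G(3) = mex{0} = 1
G(4) = mex{1} = 0
G(5) = mex{0} = 1
G(6) = mex{1} = 0
G(7) = mex{0} = 1
G(8) = mex{1} = 0
G(9) = mex{0} = 1
G(10) = mex{1,0} = 2
G(11) = mex{2,1} = 0
G(12) = mex{0,0} = 1
G(13) = mex{1,1} = 0
P-positions are exactly the n with G(n) = 0.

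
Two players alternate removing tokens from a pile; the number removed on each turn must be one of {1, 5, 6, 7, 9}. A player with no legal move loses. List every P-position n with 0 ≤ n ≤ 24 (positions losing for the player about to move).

n :  0  1  2  3  4  5  6  7  8  9 10 11 12 13 14 15 16 17 18 19 20 21 22 23 24
G :  0  1  0  1  0  1  2  3  2  3  2  3  0  1  0  1  0  1  2  3  2  3  2  3  0
P-positions are exactly the n with G(n) = 0.

0, 2, 4, 12, 14, 16, 24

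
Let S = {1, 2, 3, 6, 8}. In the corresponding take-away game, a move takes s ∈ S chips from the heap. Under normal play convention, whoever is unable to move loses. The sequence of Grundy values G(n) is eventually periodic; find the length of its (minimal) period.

n :  0  1  2  3  4  5  6  7  8  9 10 11 12 13 14 15 16 17 18 19
G :  0  1  2  3  0  1  2  3  4  0  1  2  3  0  1  2  3  4  0  1
G(n+9) = G(n) holds for n = 0,…,7 (a full window of length max(S) = 8), so the sequence is purely periodic with period 9.

9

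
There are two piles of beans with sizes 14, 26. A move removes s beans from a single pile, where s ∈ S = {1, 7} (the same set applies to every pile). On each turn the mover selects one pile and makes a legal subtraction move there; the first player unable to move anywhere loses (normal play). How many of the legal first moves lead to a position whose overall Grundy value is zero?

0

All piles use S = {1, 7}:
n :  0  1  2  3  4  5  6  7  8  9 10 11 12 13 14 15 16 17 18 19 20 21 22 23 24 25 26
G :  0  1  0  1  0  1  0  1  0  1  0  1  0  1  0  1  0  1  0  1  0  1  0  1  0  1  0
Pile A: G(14) = 0.
Pile B: G(26) = 0.
Combined Grundy value = 0 ⊕ 0 = 0.
A winning move leaves total XOR = 0, i.e. changes one component's Grundy value g to g ⊕ X where X is the current total.
Pile A: target g' = 0⊕0 = 0, but every legal move changes the Grundy value (mex property), so 0 moves.
Pile B: target g' = 0⊕0 = 0, but every legal move changes the Grundy value (mex property), so 0 moves.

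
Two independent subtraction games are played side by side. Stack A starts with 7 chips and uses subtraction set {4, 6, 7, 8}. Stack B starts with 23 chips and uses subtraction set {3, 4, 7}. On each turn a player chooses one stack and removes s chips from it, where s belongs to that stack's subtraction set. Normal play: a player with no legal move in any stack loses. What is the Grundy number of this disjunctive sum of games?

0

Stack A, S = {4, 6, 7, 8}:
G(0) = 0
G(1) = mex{} = 0
G(2) = mex{} = 0
G(3) = mex{} = 0
G(4) = mex{0} = 1
G(5) = mex{0} = 1
G(6) = mex{0,0} = 1
G(7) = mex{0,0,0} = 1
G_A(7) = 1.
Stack B, S = {3, 4, 7}:
G(0) = 0
G(1) = mex{} = 0
G(2) = mex{} = 0
G(3) = mex{0} = 1
G(4) = mex{0,0} = 1
G(5) = mex{0,0} = 1
G(6) = mex{1,0} = 2
G(7) = mex{1,1,0} = 2
G(8) = mex{1,1,0} = 2
G(9) = mex{2,1,0} = 3
G(10) = mex{2,2,1} = 0
G(11) = mex{2,2,1} = 0
G(12) = mex{3,2,1} = 0
G(13) = mex{0,3,2} = 1
G(14) = mex{0,0,2} = 1
G(15) = mex{0,0,2} = 1
G(16) = mex{1,0,3} = 2
G(17) = mex{1,1,0} = 2
G(18) = mex{1,1,0} = 2
G(19) = mex{2,1,0} = 3
G(20) = mex{2,2,1} = 0
G(21) = mex{2,2,1} = 0
G(22) = mex{3,2,1} = 0
G(23) = mex{0,3,2} = 1
G_B(23) = 1.
Combined Grundy value = 1 ⊕ 1 = 0.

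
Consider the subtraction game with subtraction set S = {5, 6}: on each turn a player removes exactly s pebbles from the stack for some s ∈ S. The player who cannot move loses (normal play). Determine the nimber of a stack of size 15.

n :  0  1  2  3  4  5  6  7  8  9 10 11 12 13 14 15
G :  0  0  0  0  0  1  1  1  1  1  2  0  0  0  0  0

0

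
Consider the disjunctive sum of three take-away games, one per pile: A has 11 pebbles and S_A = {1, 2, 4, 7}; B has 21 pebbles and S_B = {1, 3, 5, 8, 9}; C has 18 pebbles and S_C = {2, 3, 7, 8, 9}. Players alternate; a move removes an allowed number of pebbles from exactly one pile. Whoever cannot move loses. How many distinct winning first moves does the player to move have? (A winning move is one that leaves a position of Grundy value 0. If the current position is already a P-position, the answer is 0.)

2

Pile A, S = {1, 2, 4, 7}:
G(0) = 0
G(1) = mex{0} = 1
G(2) = mex{1,0} = 2
G(3) = mex{2,1} = 0
G(4) = mex{0,2,0} = 1
G(5) = mex{1,0,1} = 2
G(6) = mex{2,1,2} = 0
G(7) = mex{0,2,0,0} = 1
G(8) = mex{1,0,1,1} = 2
G(9) = mex{2,1,2,2} = 0
G(10) = mex{0,2,0,0} = 1
G(11) = mex{1,0,1,1} = 2
G_A(11) = 2.
Pile B, S = {1, 3, 5, 8, 9}:
n :  0  1  2  3  4  5  6  7  8  9 10 11 12 13 14 15 16 17 18 19 20 21
G :  0  1  0  1  0  1  0  1  2  3  2  3  2  3  2  3  0  1  0  1  0  1
G_B(21) = 1.
Pile C, S = {2, 3, 7, 8, 9}:
G(0) = 0
G(1) = mex{} = 0
G(2) = mex{0} = 1
G(3) = mex{0,0} = 1
G(4) = mex{1,0} = 2
G(5) = mex{1,1} = 0
G(6) = mex{2,1} = 0
G(7) = mex{0,2,0} = 1
G(8) = mex{0,0,0,0} = 1
G(9) = mex{1,0,1,0,0} = 2
G(10) = mex{1,1,1,1,0} = 2
G(11) = mex{2,1,2,1,1} = 0
G(12) = mex{2,2,0,2,1} = 3
G(13) = mex{0,2,0,0,2} = 1
G(14) = mex{3,0,1,0,0} = 2
G(15) = mex{1,3,1,1,0} = 2
G(16) = mex{2,1,2,1,1} = 0
G(17) = mex{2,2,2,2,1} = 0
G(18) = mex{0,2,0,2,2} = 1
G_C(18) = 1.
Combined Grundy value = 2 ⊕ 1 ⊕ 1 = 2.
A winning move leaves total XOR = 0, i.e. changes one component's Grundy value g to g ⊕ X where X is the current total.
Pile A: need g' = 2⊕2 = 0. Options: 11−1→G=1, 11−2→G=0, 11−4→G=1, 11−7→G=1. Hits: 1.
Pile B: need g' = 1⊕2 = 3. Options: 21−1→G=0, 21−3→G=0, 21−5→G=0, 21−8→G=3, 21−9→G=2. Hits: 1.
Pile C: need g' = 1⊕2 = 3. Options: 18−2→G=0, 18−3→G=2, 18−7→G=0, 18−8→G=2, 18−9→G=2. Hits: 0.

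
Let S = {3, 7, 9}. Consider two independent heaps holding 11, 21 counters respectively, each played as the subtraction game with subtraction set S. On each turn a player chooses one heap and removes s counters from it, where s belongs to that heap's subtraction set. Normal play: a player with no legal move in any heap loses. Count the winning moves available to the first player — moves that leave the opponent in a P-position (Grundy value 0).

1

All heaps use S = {3, 7, 9}:
n :  0  1  2  3  4  5  6  7  8  9 10 11 12 13 14 15 16 17 18 19 20 21
G :  0  0  0  1  1  1  0  2  2  1  3  3  0  2  0  1  0  1  0  1  0  1
Heap A: G(11) = 3.
Heap B: G(21) = 1.
Combined Grundy value = 3 ⊕ 1 = 2.
A winning move leaves total XOR = 0, i.e. changes one component's Grundy value g to g ⊕ X where X is the current total.
Heap A: need g' = 3⊕2 = 1. Options: 11−3→G=2, 11−7→G=1, 11−9→G=0. Hits: 1.
Heap B: need g' = 1⊕2 = 3. Options: 21−3→G=0, 21−7→G=0, 21−9→G=0. Hits: 0.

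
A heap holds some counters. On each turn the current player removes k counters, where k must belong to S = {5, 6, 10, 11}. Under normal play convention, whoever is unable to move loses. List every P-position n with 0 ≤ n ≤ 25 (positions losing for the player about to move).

0, 1, 2, 3, 4, 16, 17, 18, 19, 20

n :  0  1  2  3  4  5  6  7  8  9 10 11 12 13 14 15 16 17 18 19 20 21 22 23 24 25
G :  0  0  0  0  0  1  1  1  1  1  2  2  2  2  2  3  0  0  0  0  0  1  1  1  1  1
P-positions are exactly the n with G(n) = 0.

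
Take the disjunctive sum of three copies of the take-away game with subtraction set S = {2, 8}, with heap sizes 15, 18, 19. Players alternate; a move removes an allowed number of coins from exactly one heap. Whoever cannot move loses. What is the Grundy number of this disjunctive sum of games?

0

All heaps use S = {2, 8}:
G(0) = 0
G(1) = mex{} = 0
G(2) = mex{0} = 1
G(3) = mex{0} = 1
G(4) = mex{1} = 0
G(5) = mex{1} = 0
G(6) = mex{0} = 1
G(7) = mex{0} = 1
G(8) = mex{1,0} = 2
G(9) = mex{1,0} = 2
G(10) = mex{2,1} = 0
G(11) = mex{2,1} = 0
G(12) = mex{0,0} = 1
G(13) = mex{0,0} = 1
G(14) = mex{1,1} = 0
G(15) = mex{1,1} = 0
G(16) = mex{0,2} = 1
G(17) = mex{0,2} = 1
G(18) = mex{1,0} = 2
G(19) = mex{1,0} = 2
Heap A: G(15) = 0.
Heap B: G(18) = 2.
Heap C: G(19) = 2.
Combined Grundy value = 0 ⊕ 2 ⊕ 2 = 0.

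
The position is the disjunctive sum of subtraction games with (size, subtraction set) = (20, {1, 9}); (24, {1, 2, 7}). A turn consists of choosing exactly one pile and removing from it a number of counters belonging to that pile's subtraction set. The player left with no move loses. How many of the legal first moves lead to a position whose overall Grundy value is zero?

0

Pile A, S = {1, 9}:
n :  0  1  2  3  4  5  6  7  8  9 10 11 12 13 14 15 16 17 18 19 20
G :  0  1  0  1  0  1  0  1  0  1  0  1  0  1  0  1  0  1  0  1  0
G_A(20) = 0.
Pile B, S = {1, 2, 7}:
G(0) = 0
G(1) = mex{0} = 1
G(2) = mex{1,0} = 2
G(3) = mex{2,1} = 0
G(4) = mex{0,2} = 1
G(5) = mex{1,0} = 2
G(6) = mex{2,1} = 0
G(7) = mex{0,2,0} = 1
G(8) = mex{1,0,1} = 2
G(9) = mex{2,1,2} = 0
G(10) = mex{0,2,0} = 1
G(11) = mex{1,0,1} = 2
G(12) = mex{2,1,2} = 0
G(13) = mex{0,2,0} = 1
G(14) = mex{1,0,1} = 2
G(15) = mex{2,1,2} = 0
G(16) = mex{0,2,0} = 1
G(17) = mex{1,0,1} = 2
G(18) = mex{2,1,2} = 0
G(19) = mex{0,2,0} = 1
G(20) = mex{1,0,1} = 2
G(21) = mex{2,1,2} = 0
G(22) = mex{0,2,0} = 1
G(23) = mex{1,0,1} = 2
G(24) = mex{2,1,2} = 0
G_B(24) = 0.
Combined Grundy value = 0 ⊕ 0 = 0.
A winning move leaves total XOR = 0, i.e. changes one component's Grundy value g to g ⊕ X where X is the current total.
Pile A: target g' = 0⊕0 = 0, but every legal move changes the Grundy value (mex property), so 0 moves.
Pile B: target g' = 0⊕0 = 0, but every legal move changes the Grundy value (mex property), so 0 moves.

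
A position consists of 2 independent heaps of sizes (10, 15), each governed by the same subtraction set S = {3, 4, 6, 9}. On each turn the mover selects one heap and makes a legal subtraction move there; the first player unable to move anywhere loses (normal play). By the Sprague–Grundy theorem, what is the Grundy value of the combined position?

All heaps use S = {3, 4, 6, 9}:
n :  0  1  2  3  4  5  6  7  8  9 10 11 12 13 14 15
G :  0  0  0  1  1  1  2  2  2  3  3  3  0  0  0  1
Heap A: G(10) = 3.
Heap B: G(15) = 1.
Combined Grundy value = 3 ⊕ 1 = 2.

2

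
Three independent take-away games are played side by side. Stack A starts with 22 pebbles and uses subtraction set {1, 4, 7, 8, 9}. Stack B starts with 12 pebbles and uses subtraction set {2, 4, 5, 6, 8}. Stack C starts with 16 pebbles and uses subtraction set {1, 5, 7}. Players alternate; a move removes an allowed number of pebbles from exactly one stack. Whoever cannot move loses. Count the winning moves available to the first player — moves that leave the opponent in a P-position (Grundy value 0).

Stack A, S = {1, 4, 7, 8, 9}:
G(0) = 0
G(1) = mex{0} = 1
G(2) = mex{1} = 0
G(3) = mex{0} = 1
G(4) = mex{1,0} = 2
G(5) = mex{2,1} = 0
G(6) = mex{0,0} = 1
G(7) = mex{1,1,0} = 2
G(8) = mex{2,2,1,0} = 3
G(9) = mex{3,0,0,1,0} = 2
G(10) = mex{2,1,1,0,1} = 3
G(11) = mex{3,2,2,1,0} = 4
G(12) = mex{4,3,0,2,1} = 5
G(13) = mex{5,2,1,0,2} = 3
G(14) = mex{3,3,2,1,0} = 4
G(15) = mex{4,4,3,2,1} = 0
G(16) = mex{0,5,2,3,2} = 1
G(17) = mex{1,3,3,2,3} = 0
G(18) = mex{0,4,4,3,2} = 1
G(19) = mex{1,0,5,4,3} = 2
G(20) = mex{2,1,3,5,4} = 0
G(21) = mex{0,0,4,3,5} = 1
G(22) = mex{1,1,0,4,3} = 2
G_A(22) = 2.
Stack B, S = {2, 4, 5, 6, 8}:
G(0) = 0
G(1) = mex{} = 0
G(2) = mex{0} = 1
G(3) = mex{0} = 1
G(4) = mex{1,0} = 2
G(5) = mex{1,0,0} = 2
G(6) = mex{2,1,0,0} = 3
G(7) = mex{2,1,1,0} = 3
G(8) = mex{3,2,1,1,0} = 4
G(9) = mex{3,2,2,1,0} = 4
G(10) = mex{4,3,2,2,1} = 0
G(11) = mex{4,3,3,2,1} = 0
G(12) = mex{0,4,3,3,2} = 1
G_B(12) = 1.
Stack C, S = {1, 5, 7}:
n :  0  1  2  3  4  5  6  7  8  9 10 11 12 13 14 15 16
G :  0  1  0  1  0  1  0  1  0  1  0  1  0  1  0  1  0
G_C(16) = 0.
Combined Grundy value = 2 ⊕ 1 ⊕ 0 = 3.
A winning move leaves total XOR = 0, i.e. changes one component's Grundy value g to g ⊕ X where X is the current total.
Stack A: need g' = 2⊕3 = 1. Options: 22−1→G=1, 22−4→G=1, 22−7→G=0, 22−8→G=4, 22−9→G=3. Hits: 2.
Stack B: need g' = 1⊕3 = 2. Options: 12−2→G=0, 12−4→G=4, 12−5→G=3, 12−6→G=3, 12−8→G=2. Hits: 1.
Stack C: need g' = 0⊕3 = 3. Options: 16−1→G=1, 16−5→G=1, 16−7→G=1. Hits: 0.

3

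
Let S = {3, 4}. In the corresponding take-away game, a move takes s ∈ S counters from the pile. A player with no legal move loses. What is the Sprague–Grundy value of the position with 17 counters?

G(0) = 0
G(1) = mex{} = 0
G(2) = mex{} = 0
G(3) = mex{0} = 1
G(4) = mex{0,0} = 1
G(5) = mex{0,0} = 1
G(6) = mex{1,0} = 2
G(7) = mex{1,1} = 0
G(8) = mex{1,1} = 0
G(9) = mex{2,1} = 0
G(10) = mex{0,2} = 1
G(11) = mex{0,0} = 1
G(12) = mex{0,0} = 1
G(13) = mex{1,0} = 2
G(14) = mex{1,1} = 0
G(15) = mex{1,1} = 0
G(16) = mex{2,1} = 0
G(17) = mex{0,2} = 1

1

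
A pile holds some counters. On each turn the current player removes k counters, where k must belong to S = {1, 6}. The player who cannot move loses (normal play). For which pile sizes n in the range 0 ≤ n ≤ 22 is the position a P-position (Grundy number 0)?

0, 2, 4, 7, 9, 11, 14, 16, 18, 21

n :  0  1  2  3  4  5  6  7  8  9 10 11 12 13 14 15 16 17 18 19 20 21 22
G :  0  1  0  1  0  1  2  0  1  0  1  0  1  2  0  1  0  1  0  1  2  0  1
P-positions are exactly the n with G(n) = 0.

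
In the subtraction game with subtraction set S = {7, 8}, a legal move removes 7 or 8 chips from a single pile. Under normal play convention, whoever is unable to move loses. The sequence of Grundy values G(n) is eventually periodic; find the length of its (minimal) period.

G(0) = 0
G(1) = mex{} = 0
G(2) = mex{} = 0
G(3) = mex{} = 0
G(4) = mex{} = 0
G(5) = mex{} = 0
G(6) = mex{} = 0
G(7) = mex{0} = 1
G(8) = mex{0,0} = 1
G(9) = mex{0,0} = 1
G(10) = mex{0,0} = 1
G(11) = mex{0,0} = 1
G(12) = mex{0,0} = 1
G(13) = mex{0,0} = 1
G(14) = mex{1,0} = 2
G(15) = mex{1,1} = 0
G(16) = mex{1,1} = 0
G(17) = mex{1,1} = 0
G(18) = mex{1,1} = 0
G(19) = mex{1,1} = 0
G(20) = mex{1,1} = 0
G(21) = mex{2,1} = 0
G(22) = mex{0,2} = 1
G(23) = mex{0,0} = 1
G(24) = mex{0,0} = 1
G(25) = mex{0,0} = 1
G(26) = mex{0,0} = 1
G(27) = mex{0,0} = 1
G(28) = mex{0,0} = 1
G(29) = mex{1,0} = 2
G(30) = mex{1,1} = 0
G(31) = mex{1,1} = 0
G(n+15) = G(n) holds for n = 0,…,7 (a full window of length max(S) = 8), so the sequence is purely periodic with period 15.

15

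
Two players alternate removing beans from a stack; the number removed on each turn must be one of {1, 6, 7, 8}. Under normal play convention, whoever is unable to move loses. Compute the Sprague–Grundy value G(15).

0

n :  0  1  2  3  4  5  6  7  8  9 10 11 12 13 14 15
G :  0  1  0  1  0  1  2  3  2  3  2  3  4  0  1  0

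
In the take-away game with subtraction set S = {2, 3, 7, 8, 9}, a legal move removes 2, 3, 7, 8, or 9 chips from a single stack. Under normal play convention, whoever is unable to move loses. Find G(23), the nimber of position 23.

G(0) = 0
G(1) = mex{} = 0
G(2) = mex{0} = 1
G(3) = mex{0,0} = 1
G(4) = mex{1,0} = 2
G(5) = mex{1,1} = 0
G(6) = mex{2,1} = 0
G(7) = mex{0,2,0} = 1
G(8) = mex{0,0,0,0} = 1
G(9) = mex{1,0,1,0,0} = 2
G(10) = mex{1,1,1,1,0} = 2
G(11) = mex{2,1,2,1,1} = 0
G(12) = mex{2,2,0,2,1} = 3
G(13) = mex{0,2,0,0,2} = 1
G(14) = mex{3,0,1,0,0} = 2
G(15) = mex{1,3,1,1,0} = 2
G(16) = mex{2,1,2,1,1} = 0
G(17) = mex{2,2,2,2,1} = 0
G(18) = mex{0,2,0,2,2} = 1
G(19) = mex{0,0,3,0,2} = 1
G(20) = mex{1,0,1,3,0} = 2
G(21) = mex{1,1,2,1,3} = 0
G(22) = mex{2,1,2,2,1} = 0
G(23) = mex{0,2,0,2,2} = 1

1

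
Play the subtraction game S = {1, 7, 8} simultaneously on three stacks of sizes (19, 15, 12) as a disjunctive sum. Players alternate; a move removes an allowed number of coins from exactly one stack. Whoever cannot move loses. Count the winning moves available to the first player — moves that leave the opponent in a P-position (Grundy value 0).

All stacks use S = {1, 7, 8}:
G(0) = 0
G(1) = mex{0} = 1
G(2) = mex{1} = 0
G(3) = mex{0} = 1
G(4) = mex{1} = 0
G(5) = mex{0} = 1
G(6) = mex{1} = 0
G(7) = mex{0,0} = 1
G(8) = mex{1,1,0} = 2
G(9) = mex{2,0,1} = 3
G(10) = mex{3,1,0} = 2
G(11) = mex{2,0,1} = 3
G(12) = mex{3,1,0} = 2
G(13) = mex{2,0,1} = 3
G(14) = mex{3,1,0} = 2
G(15) = mex{2,2,1} = 0
G(16) = mex{0,3,2} = 1
G(17) = mex{1,2,3} = 0
G(18) = mex{0,3,2} = 1
G(19) = mex{1,2,3} = 0
Stack A: G(19) = 0.
Stack B: G(15) = 0.
Stack C: G(12) = 2.
Combined Grundy value = 0 ⊕ 0 ⊕ 2 = 2.
A winning move leaves total XOR = 0, i.e. changes one component's Grundy value g to g ⊕ X where X is the current total.
Stack A: need g' = 0⊕2 = 2. Options: 19−1→G=1, 19−7→G=2, 19−8→G=3. Hits: 1.
Stack B: need g' = 0⊕2 = 2. Options: 15−1→G=2, 15−7→G=2, 15−8→G=1. Hits: 2.
Stack C: need g' = 2⊕2 = 0. Options: 12−1→G=3, 12−7→G=1, 12−8→G=0. Hits: 1.

4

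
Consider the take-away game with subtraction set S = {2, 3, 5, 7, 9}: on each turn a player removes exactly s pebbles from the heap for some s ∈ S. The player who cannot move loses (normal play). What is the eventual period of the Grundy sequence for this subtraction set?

11

n :  0  1  2  3  4  5  6  7  8  9 10 11 12 13 14 15 16 17 18 19 20 21 22 23
G :  0  0  1  1  2  2  3  3  4  4  5  0  0  1  1  2  2  3  3  4  4  5  0  0
G(n+11) = G(n) holds for n = 0,…,8 (a full window of length max(S) = 9), so the sequence is purely periodic with period 11.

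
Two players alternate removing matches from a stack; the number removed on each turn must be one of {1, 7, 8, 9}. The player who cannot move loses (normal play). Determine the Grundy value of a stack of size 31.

G(0) = 0
G(1) = mex{0} = 1
G(2) = mex{1} = 0
G(3) = mex{0} = 1
G(4) = mex{1} = 0
G(5) = mex{0} = 1
G(6) = mex{1} = 0
G(7) = mex{0,0} = 1
G(8) = mex{1,1,0} = 2
G(9) = mex{2,0,1,0} = 3
G(10) = mex{3,1,0,1} = 2
G(11) = mex{2,0,1,0} = 3
G(12) = mex{3,1,0,1} = 2
G(13) = mex{2,0,1,0} = 3
G(14) = mex{3,1,0,1} = 2
G(15) = mex{2,2,1,0} = 3
G(16) = mex{3,3,2,1} = 0
G(17) = mex{0,2,3,2} = 1
G(18) = mex{1,3,2,3} = 0
G(19) = mex{0,2,3,2} = 1
G(20) = mex{1,3,2,3} = 0
G(21) = mex{0,2,3,2} = 1
G(22) = mex{1,3,2,3} = 0
G(23) = mex{0,0,3,2} = 1
G(24) = mex{1,1,0,3} = 2
G(25) = mex{2,0,1,0} = 3
G(26) = mex{3,1,0,1} = 2
G(27) = mex{2,0,1,0} = 3
G(28) = mex{3,1,0,1} = 2
G(29) = mex{2,0,1,0} = 3
G(30) = mex{3,1,0,1} = 2
G(31) = mex{2,2,1,0} = 3

3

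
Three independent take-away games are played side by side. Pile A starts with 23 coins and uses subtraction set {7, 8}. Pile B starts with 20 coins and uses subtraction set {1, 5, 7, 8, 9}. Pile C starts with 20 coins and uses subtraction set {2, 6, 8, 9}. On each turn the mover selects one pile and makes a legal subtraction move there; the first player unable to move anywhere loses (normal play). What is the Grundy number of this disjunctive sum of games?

1

Pile A, S = {7, 8}:
n :  0  1  2  3  4  5  6  7  8  9 10 11 12 13 14 15 16 17 18 19 20 21 22 23
G :  0  0  0  0  0  0  0  1  1  1  1  1  1  1  2  0  0  0  0  0  0  0  1  1
G_A(23) = 1.
Pile B, S = {1, 5, 7, 8, 9}:
G(0) = 0
G(1) = mex{0} = 1
G(2) = mex{1} = 0
G(3) = mex{0} = 1
G(4) = mex{1} = 0
G(5) = mex{0,0} = 1
G(6) = mex{1,1} = 0
G(7) = mex{0,0,0} = 1
G(8) = mex{1,1,1,0} = 2
G(9) = mex{2,0,0,1,0} = 3
G(10) = mex{3,1,1,0,1} = 2
G(11) = mex{2,0,0,1,0} = 3
G(12) = mex{3,1,1,0,1} = 2
G(13) = mex{2,2,0,1,0} = 3
G(14) = mex{3,3,1,0,1} = 2
G(15) = mex{2,2,2,1,0} = 3
G(16) = mex{3,3,3,2,1} = 0
G(17) = mex{0,2,2,3,2} = 1
G(18) = mex{1,3,3,2,3} = 0
G(19) = mex{0,2,2,3,2} = 1
G(20) = mex{1,3,3,2,3} = 0
G_B(20) = 0.
Pile C, S = {2, 6, 8, 9}:
G(0) = 0
G(1) = mex{} = 0
G(2) = mex{0} = 1
G(3) = mex{0} = 1
G(4) = mex{1} = 0
G(5) = mex{1} = 0
G(6) = mex{0,0} = 1
G(7) = mex{0,0} = 1
G(8) = mex{1,1,0} = 2
G(9) = mex{1,1,0,0} = 2
G(10) = mex{2,0,1,0} = 3
G(11) = mex{2,0,1,1} = 3
G(12) = mex{3,1,0,1} = 2
G(13) = mex{3,1,0,0} = 2
G(14) = mex{2,2,1,0} = 3
G(15) = mex{2,2,1,1} = 0
G(16) = mex{3,3,2,1} = 0
G(17) = mex{0,3,2,2} = 1
G(18) = mex{0,2,3,2} = 1
G(19) = mex{1,2,3,3} = 0
G(20) = mex{1,3,2,3} = 0
G_C(20) = 0.
Combined Grundy value = 1 ⊕ 0 ⊕ 0 = 1.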